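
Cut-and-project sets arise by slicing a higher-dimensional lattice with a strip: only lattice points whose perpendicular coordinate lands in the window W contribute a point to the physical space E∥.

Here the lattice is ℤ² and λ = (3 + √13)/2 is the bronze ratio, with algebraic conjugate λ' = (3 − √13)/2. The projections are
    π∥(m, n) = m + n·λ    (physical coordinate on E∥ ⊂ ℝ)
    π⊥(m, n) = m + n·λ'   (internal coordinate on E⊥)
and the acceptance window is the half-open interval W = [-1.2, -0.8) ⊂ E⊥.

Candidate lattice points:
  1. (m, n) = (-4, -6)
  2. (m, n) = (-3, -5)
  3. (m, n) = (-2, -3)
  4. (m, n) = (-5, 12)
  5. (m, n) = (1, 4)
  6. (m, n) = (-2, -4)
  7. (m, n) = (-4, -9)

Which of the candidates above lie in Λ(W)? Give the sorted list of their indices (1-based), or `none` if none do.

3

Numerically λ ≈ 3.30278 and λ' = −1/λ ≈ -0.30278.
#1 (-4,-6): internal coord -4 + (-6)·λ' = -2.18335; -2.18335 ∉ [-1.2, -0.8) → out
#2 (-3,-5): internal coord -3 + (-5)·λ' = -1.48612; -1.48612 ∉ [-1.2, -0.8) → out
#3 (-2,-3): internal coord -2 + (-3)·λ' = -1.09167; -1.09167 ∈ [-1.2, -0.8) → IN Λ
#4 (-5,12): internal coord -5 + (12)·λ' = -8.63331; -8.63331 ∉ [-1.2, -0.8) → out
#5 (1,4): internal coord 1 + (4)·λ' = -0.21110; -0.21110 ∉ [-1.2, -0.8) → out
#6 (-2,-4): internal coord -2 + (-4)·λ' = -0.78890; -0.78890 ∉ [-1.2, -0.8) → out
#7 (-4,-9): internal coord -4 + (-9)·λ' = -1.27502; -1.27502 ∉ [-1.2, -0.8) → out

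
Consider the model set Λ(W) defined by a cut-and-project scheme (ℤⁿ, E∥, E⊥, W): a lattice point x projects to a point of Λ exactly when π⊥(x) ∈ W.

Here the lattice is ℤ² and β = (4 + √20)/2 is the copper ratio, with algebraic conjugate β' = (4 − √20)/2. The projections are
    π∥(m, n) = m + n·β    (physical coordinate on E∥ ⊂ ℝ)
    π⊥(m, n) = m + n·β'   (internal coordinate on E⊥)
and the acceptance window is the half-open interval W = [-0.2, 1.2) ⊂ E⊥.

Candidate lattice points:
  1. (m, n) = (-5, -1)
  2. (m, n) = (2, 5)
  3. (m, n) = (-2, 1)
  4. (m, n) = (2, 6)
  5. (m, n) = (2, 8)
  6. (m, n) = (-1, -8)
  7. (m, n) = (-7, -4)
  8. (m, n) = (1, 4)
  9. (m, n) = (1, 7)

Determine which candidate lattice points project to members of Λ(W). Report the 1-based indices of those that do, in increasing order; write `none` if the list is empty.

β' = (4−√20)/2 ≈ -0.2361.
candidate 1: (m,n)=(-5,-1) → π∥ = -5-1·β ≈ -9.2361, π⊥ = -5-1·β' ≈ -4.7639 ∉ [-0.2, 1.2) ⇒ out
candidate 2: (m,n)=(2,5) → π∥ = 2+5·β ≈ 23.1803, π⊥ = 2+5·β' ≈ 0.8197 ∈ [-0.2, 1.2) ⇒ IN Λ
candidate 3: (m,n)=(-2,1) → π∥ = -2+1·β ≈ 2.2361, π⊥ = -2+1·β' ≈ -2.2361 ∉ [-0.2, 1.2) ⇒ out
candidate 4: (m,n)=(2,6) → π∥ = 2+6·β ≈ 27.4164, π⊥ = 2+6·β' ≈ 0.5836 ∈ [-0.2, 1.2) ⇒ IN Λ
candidate 5: (m,n)=(2,8) → π∥ = 2+8·β ≈ 35.8885, π⊥ = 2+8·β' ≈ 0.1115 ∈ [-0.2, 1.2) ⇒ IN Λ
candidate 6: (m,n)=(-1,-8) → π∥ = -1-8·β ≈ -34.8885, π⊥ = -1-8·β' ≈ 0.8885 ∈ [-0.2, 1.2) ⇒ IN Λ
candidate 7: (m,n)=(-7,-4) → π∥ = -7-4·β ≈ -23.9443, π⊥ = -7-4·β' ≈ -6.0557 ∉ [-0.2, 1.2) ⇒ out
candidate 8: (m,n)=(1,4) → π∥ = 1+4·β ≈ 17.9443, π⊥ = 1+4·β' ≈ 0.0557 ∈ [-0.2, 1.2) ⇒ IN Λ
candidate 9: (m,n)=(1,7) → π∥ = 1+7·β ≈ 30.6525, π⊥ = 1+7·β' ≈ -0.6525 ∉ [-0.2, 1.2) ⇒ out

2, 4, 5, 6, 8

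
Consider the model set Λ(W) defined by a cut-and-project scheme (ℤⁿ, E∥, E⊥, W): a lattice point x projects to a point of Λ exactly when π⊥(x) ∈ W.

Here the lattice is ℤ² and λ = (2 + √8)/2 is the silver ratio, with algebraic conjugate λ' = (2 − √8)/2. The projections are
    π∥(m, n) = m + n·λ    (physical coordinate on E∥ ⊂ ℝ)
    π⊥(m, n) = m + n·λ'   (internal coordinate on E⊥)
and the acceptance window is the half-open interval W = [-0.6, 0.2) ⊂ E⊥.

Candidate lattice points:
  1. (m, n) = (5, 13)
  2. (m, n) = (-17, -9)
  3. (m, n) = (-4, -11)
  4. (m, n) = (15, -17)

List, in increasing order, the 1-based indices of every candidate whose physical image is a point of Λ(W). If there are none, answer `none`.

λ' = (2−√8)/2 ≈ -0.414214.
#1 (5,13): internal coord 5 + (13)·λ' = -0.384776; -0.384776 ∈ [-0.6, 0.2) → IN Λ
#2 (-17,-9): internal coord -17 + (-9)·λ' = -13.272078; -13.272078 ∉ [-0.6, 0.2) → out
#3 (-4,-11): internal coord -4 + (-11)·λ' = +0.556349; +0.556349 ∉ [-0.6, 0.2) → out
#4 (15,-17): internal coord 15 + (-17)·λ' = +22.041631; +22.041631 ∉ [-0.6, 0.2) → out

1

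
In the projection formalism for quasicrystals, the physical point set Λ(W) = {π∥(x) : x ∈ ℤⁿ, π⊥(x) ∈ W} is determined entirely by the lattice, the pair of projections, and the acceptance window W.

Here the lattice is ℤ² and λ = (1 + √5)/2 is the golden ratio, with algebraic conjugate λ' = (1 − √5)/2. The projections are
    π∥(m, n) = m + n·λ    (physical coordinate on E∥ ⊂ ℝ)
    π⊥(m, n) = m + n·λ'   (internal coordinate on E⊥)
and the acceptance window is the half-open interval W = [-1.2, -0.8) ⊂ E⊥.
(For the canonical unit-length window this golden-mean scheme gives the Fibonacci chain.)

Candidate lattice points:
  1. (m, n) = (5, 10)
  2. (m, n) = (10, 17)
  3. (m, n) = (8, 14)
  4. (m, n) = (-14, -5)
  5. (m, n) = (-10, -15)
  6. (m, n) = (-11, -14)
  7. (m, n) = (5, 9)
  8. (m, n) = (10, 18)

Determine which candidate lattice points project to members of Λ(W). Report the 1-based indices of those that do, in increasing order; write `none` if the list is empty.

Numerically λ ≈ 1.61803 and λ' = −1/λ ≈ -0.61803.
candidate 1: (m,n)=(5,10) → π∥ = 5+10·λ ≈ 21.18034, π⊥ = 5+10·λ' ≈ -1.18034 ∈ [-1.2, -0.8) ⇒ IN Λ
candidate 2: (m,n)=(10,17) → π∥ = 10+17·λ ≈ 37.50658, π⊥ = 10+17·λ' ≈ -0.50658 ∉ [-1.2, -0.8) ⇒ out
candidate 3: (m,n)=(8,14) → π∥ = 8+14·λ ≈ 30.65248, π⊥ = 8+14·λ' ≈ -0.65248 ∉ [-1.2, -0.8) ⇒ out
candidate 4: (m,n)=(-14,-5) → π∥ = -14-5·λ ≈ -22.09017, π⊥ = -14-5·λ' ≈ -10.90983 ∉ [-1.2, -0.8) ⇒ out
candidate 5: (m,n)=(-10,-15) → π∥ = -10-15·λ ≈ -34.27051, π⊥ = -10-15·λ' ≈ -0.72949 ∉ [-1.2, -0.8) ⇒ out
candidate 6: (m,n)=(-11,-14) → π∥ = -11-14·λ ≈ -33.65248, π⊥ = -11-14·λ' ≈ -2.34752 ∉ [-1.2, -0.8) ⇒ out
candidate 7: (m,n)=(5,9) → π∥ = 5+9·λ ≈ 19.56231, π⊥ = 5+9·λ' ≈ -0.56231 ∉ [-1.2, -0.8) ⇒ out
candidate 8: (m,n)=(10,18) → π∥ = 10+18·λ ≈ 39.12461, π⊥ = 10+18·λ' ≈ -1.12461 ∈ [-1.2, -0.8) ⇒ IN Λ

1, 8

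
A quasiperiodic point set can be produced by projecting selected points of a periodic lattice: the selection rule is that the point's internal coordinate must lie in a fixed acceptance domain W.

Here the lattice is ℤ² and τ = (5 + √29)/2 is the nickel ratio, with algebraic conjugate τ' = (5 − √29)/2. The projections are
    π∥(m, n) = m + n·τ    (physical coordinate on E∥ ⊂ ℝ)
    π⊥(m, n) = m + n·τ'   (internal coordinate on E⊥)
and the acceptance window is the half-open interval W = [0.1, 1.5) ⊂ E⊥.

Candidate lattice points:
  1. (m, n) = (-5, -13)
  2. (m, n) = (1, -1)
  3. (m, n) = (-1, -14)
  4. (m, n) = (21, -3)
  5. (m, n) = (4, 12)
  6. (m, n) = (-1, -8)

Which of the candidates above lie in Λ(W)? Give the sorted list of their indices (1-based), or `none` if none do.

2, 6

Numerically τ ≈ 5.1926 and τ' = −1/τ ≈ -0.1926.
#1 (-5,-13): internal coord -5 + (-13)·τ' = -2.4964; -2.4964 ∉ [0.1, 1.5) → out
#2 (1,-1): internal coord 1 + (-1)·τ' = +1.1926; +1.1926 ∈ [0.1, 1.5) → IN Λ
#3 (-1,-14): internal coord -1 + (-14)·τ' = +1.6962; +1.6962 ∉ [0.1, 1.5) → out
#4 (21,-3): internal coord 21 + (-3)·τ' = +21.5777; +21.5777 ∉ [0.1, 1.5) → out
#5 (4,12): internal coord 4 + (12)·τ' = +1.6890; +1.6890 ∉ [0.1, 1.5) → out
#6 (-1,-8): internal coord -1 + (-8)·τ' = +0.5407; +0.5407 ∈ [0.1, 1.5) → IN Λ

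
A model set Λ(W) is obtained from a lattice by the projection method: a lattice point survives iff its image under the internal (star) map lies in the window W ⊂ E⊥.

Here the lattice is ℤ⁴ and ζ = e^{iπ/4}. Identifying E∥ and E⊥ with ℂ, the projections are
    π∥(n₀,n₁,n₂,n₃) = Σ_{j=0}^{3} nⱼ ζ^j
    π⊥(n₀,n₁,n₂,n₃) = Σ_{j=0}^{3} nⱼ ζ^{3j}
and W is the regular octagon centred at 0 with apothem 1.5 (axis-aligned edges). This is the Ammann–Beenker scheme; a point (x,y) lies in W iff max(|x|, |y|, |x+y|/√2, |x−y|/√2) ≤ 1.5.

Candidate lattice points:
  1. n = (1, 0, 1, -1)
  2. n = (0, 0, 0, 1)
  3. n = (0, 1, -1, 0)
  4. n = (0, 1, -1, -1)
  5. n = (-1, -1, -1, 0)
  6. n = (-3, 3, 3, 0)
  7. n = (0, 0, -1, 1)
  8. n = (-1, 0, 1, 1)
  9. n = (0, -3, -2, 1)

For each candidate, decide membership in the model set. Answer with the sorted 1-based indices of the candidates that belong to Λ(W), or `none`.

Internal map: ζ^{3j} for j=0..3 gives (1,0), (−√2/2,√2/2), (0,−1), (√2/2,√2/2).
#1 (1, 0, 1, -1): internal (0.292893, -1.707107); octagon support 1.707107 vs apothem 1.5 → ∉ W
#2 (0, 0, 0, 1): internal (0.707107, 0.707107); octagon support 1.000000 vs apothem 1.5 → ∈ W
#3 (0, 1, -1, 0): internal (-0.707107, 1.707107); octagon support 1.707107 vs apothem 1.5 → ∉ W
#4 (0, 1, -1, -1): internal (-1.414214, 1.000000); octagon support 1.707107 vs apothem 1.5 → ∉ W
#5 (-1, -1, -1, 0): internal (-0.292893, 0.292893); octagon support 0.414214 vs apothem 1.5 → ∈ W
#6 (-3, 3, 3, 0): internal (-5.121320, -0.878680); octagon support 5.121320 vs apothem 1.5 → ∉ W
#7 (0, 0, -1, 1): internal (0.707107, 1.707107); octagon support 1.707107 vs apothem 1.5 → ∉ W
#8 (-1, 0, 1, 1): internal (-0.292893, -0.292893); octagon support 0.414214 vs apothem 1.5 → ∈ W
#9 (0, -3, -2, 1): internal (2.828427, 0.585786); octagon support 2.828427 vs apothem 1.5 → ∉ W

2, 5, 8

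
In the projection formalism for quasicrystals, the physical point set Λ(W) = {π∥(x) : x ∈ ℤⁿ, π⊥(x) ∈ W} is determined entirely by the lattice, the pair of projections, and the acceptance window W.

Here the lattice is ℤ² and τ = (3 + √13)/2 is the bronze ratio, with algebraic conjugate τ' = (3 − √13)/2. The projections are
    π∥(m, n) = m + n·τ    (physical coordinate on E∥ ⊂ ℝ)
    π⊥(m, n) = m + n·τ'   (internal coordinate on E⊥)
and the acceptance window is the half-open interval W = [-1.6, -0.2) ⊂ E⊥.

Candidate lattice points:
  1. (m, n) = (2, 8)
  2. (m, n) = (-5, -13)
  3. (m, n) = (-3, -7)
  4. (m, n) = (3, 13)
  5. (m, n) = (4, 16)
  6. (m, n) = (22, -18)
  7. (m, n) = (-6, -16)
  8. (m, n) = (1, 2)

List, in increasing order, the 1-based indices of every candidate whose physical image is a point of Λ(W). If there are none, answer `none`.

Compute τ' = (3−√13)/2 = -0.30278, so π⊥(m,n) = m -0.30278·n.
[1] lift (2,8): star map gives -0.42221; window check -1.6 ≤ -0.42221 < -0.2 is true → IN Λ
[2] lift (-5,-13): star map gives -1.06392; window check -1.6 ≤ -1.06392 < -0.2 is true → IN Λ
[3] lift (-3,-7): star map gives -0.88057; window check -1.6 ≤ -0.88057 < -0.2 is true → IN Λ
[4] lift (3,13): star map gives -0.93608; window check -1.6 ≤ -0.93608 < -0.2 is true → IN Λ
[5] lift (4,16): star map gives -0.84441; window check -1.6 ≤ -0.84441 < -0.2 is true → IN Λ
[6] lift (22,-18): star map gives 27.44996; window check -1.6 ≤ 27.44996 < -0.2 is false → out
[7] lift (-6,-16): star map gives -1.15559; window check -1.6 ≤ -1.15559 < -0.2 is true → IN Λ
[8] lift (1,2): star map gives 0.39445; window check -1.6 ≤ 0.39445 < -0.2 is false → out

1, 2, 3, 4, 5, 7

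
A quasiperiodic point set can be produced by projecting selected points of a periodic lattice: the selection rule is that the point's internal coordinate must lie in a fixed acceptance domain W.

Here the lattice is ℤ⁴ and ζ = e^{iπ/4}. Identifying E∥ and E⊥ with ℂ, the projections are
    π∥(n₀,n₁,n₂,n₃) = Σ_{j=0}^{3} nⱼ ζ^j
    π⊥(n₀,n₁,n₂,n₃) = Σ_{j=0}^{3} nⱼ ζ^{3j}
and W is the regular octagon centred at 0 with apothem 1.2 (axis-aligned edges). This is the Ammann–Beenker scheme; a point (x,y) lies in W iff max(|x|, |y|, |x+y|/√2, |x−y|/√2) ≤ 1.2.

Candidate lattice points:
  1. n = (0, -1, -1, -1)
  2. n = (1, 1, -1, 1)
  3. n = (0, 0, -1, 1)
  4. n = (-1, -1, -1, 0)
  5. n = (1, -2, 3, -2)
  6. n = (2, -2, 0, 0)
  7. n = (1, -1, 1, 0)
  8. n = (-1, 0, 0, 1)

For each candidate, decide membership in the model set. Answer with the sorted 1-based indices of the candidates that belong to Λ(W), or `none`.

1, 4, 8

With ζ = e^{iπ/4} the internal vectors are ζ^0,ζ^3,ζ^6,ζ^9.
#1 (0, -1, -1, -1): internal (0.000000, -0.414214); octagon support 0.414214 vs apothem 1.2 → ∈ W
#2 (1, 1, -1, 1): internal (1.000000, 2.414214); octagon support 2.414214 vs apothem 1.2 → ∉ W
#3 (0, 0, -1, 1): internal (0.707107, 1.707107); octagon support 1.707107 vs apothem 1.2 → ∉ W
#4 (-1, -1, -1, 0): internal (-0.292893, 0.292893); octagon support 0.414214 vs apothem 1.2 → ∈ W
#5 (1, -2, 3, -2): internal (1.000000, -5.828427); octagon support 5.828427 vs apothem 1.2 → ∉ W
#6 (2, -2, 0, 0): internal (3.414214, -1.414214); octagon support 3.414214 vs apothem 1.2 → ∉ W
#7 (1, -1, 1, 0): internal (1.707107, -1.707107); octagon support 2.414214 vs apothem 1.2 → ∉ W
#8 (-1, 0, 0, 1): internal (-0.292893, 0.707107); octagon support 0.707107 vs apothem 1.2 → ∈ W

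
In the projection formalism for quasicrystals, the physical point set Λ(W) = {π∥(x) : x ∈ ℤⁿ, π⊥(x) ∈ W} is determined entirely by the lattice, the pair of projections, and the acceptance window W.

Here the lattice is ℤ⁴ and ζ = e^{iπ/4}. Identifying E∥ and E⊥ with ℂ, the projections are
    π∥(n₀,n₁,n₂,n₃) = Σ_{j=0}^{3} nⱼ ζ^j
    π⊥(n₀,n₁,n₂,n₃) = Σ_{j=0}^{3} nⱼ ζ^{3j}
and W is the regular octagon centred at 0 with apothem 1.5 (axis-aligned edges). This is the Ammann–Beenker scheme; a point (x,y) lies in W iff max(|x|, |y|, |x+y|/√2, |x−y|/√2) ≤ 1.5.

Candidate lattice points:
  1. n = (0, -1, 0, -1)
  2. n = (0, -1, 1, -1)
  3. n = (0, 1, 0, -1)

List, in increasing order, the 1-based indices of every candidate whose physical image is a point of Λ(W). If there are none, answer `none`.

π⊥(n) = n₀ + n₁ζ³ + n₂ζ⁶ + n₃ζ⁹ where ζ = e^{iπ/4}.
candidate 1: n = (0, -1, 0, -1) → π⊥ ≈ (+0.0000, -1.4142); max(|x|,|y|,|x±y|/√2) = 1.4142 ≤ 1.5 ⇒ ∈ W
candidate 2: n = (0, -1, 1, -1) → π⊥ ≈ (+0.0000, -2.4142); max(|x|,|y|,|x±y|/√2) = 2.4142 > 1.5 ⇒ ∉ W
candidate 3: n = (0, 1, 0, -1) → π⊥ ≈ (-1.4142, +0.0000); max(|x|,|y|,|x±y|/√2) = 1.4142 ≤ 1.5 ⇒ ∈ W

1, 3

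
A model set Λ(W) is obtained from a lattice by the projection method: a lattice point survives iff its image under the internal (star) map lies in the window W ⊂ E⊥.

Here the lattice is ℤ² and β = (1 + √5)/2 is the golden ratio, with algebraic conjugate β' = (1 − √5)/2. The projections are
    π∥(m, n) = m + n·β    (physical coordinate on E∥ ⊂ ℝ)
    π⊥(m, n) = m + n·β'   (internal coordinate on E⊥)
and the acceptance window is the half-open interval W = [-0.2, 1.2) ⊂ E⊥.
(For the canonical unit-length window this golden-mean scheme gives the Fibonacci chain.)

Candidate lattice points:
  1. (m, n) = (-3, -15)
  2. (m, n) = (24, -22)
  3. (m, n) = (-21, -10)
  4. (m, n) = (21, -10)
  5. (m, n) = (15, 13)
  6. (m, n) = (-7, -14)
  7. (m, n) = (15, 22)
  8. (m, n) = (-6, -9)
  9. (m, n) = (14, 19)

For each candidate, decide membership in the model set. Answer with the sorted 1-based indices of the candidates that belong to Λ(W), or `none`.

none

β' = (1−√5)/2 ≈ -0.61803.
[1] lift (-3,-15): star map gives 6.27051; window check -0.2 ≤ 6.27051 < 1.2 is false → out
[2] lift (24,-22): star map gives 37.59675; window check -0.2 ≤ 37.59675 < 1.2 is false → out
[3] lift (-21,-10): star map gives -14.81966; window check -0.2 ≤ -14.81966 < 1.2 is false → out
[4] lift (21,-10): star map gives 27.18034; window check -0.2 ≤ 27.18034 < 1.2 is false → out
[5] lift (15,13): star map gives 6.96556; window check -0.2 ≤ 6.96556 < 1.2 is false → out
[6] lift (-7,-14): star map gives 1.65248; window check -0.2 ≤ 1.65248 < 1.2 is false → out
[7] lift (15,22): star map gives 1.40325; window check -0.2 ≤ 1.40325 < 1.2 is false → out
[8] lift (-6,-9): star map gives -0.43769; window check -0.2 ≤ -0.43769 < 1.2 is false → out
[9] lift (14,19): star map gives 2.25735; window check -0.2 ≤ 2.25735 < 1.2 is false → out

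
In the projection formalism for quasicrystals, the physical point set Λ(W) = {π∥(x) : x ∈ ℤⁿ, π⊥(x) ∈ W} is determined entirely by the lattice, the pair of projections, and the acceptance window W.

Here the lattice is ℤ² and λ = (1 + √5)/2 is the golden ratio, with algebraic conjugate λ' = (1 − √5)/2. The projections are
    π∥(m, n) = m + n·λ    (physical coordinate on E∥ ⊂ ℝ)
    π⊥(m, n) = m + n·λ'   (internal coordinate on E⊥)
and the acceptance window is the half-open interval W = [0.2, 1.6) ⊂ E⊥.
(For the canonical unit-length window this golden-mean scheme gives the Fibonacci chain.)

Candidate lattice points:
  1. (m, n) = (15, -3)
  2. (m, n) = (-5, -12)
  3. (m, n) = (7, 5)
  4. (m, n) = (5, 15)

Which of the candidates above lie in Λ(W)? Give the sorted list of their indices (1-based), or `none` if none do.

Compute λ' = (1−√5)/2 = -0.6180, so π⊥(m,n) = m -0.6180·n.
#1 (15,-3): internal coord 15 + (-3)·λ' = +16.8541; +16.8541 ∉ [0.2, 1.6) → out
#2 (-5,-12): internal coord -5 + (-12)·λ' = +2.4164; +2.4164 ∉ [0.2, 1.6) → out
#3 (7,5): internal coord 7 + (5)·λ' = +3.9098; +3.9098 ∉ [0.2, 1.6) → out
#4 (5,15): internal coord 5 + (15)·λ' = -4.2705; -4.2705 ∉ [0.2, 1.6) → out

none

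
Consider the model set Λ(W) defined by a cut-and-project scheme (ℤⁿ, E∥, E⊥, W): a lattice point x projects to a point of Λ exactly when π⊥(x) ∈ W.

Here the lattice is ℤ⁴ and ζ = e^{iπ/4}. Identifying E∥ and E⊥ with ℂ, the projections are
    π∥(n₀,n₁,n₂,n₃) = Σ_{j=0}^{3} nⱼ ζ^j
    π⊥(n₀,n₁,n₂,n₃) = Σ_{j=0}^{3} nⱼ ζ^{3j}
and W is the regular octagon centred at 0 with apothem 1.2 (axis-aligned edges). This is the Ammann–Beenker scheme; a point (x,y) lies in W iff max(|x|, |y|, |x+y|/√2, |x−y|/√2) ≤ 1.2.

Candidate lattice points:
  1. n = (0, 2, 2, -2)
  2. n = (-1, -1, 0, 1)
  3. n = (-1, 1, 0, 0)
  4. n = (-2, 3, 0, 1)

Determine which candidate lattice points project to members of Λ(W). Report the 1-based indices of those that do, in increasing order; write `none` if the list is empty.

Internal map: ζ^{3j} for j=0..3 gives (1,0), (−√2/2,√2/2), (0,−1), (√2/2,√2/2).
#1 (0, 2, 2, -2): internal (-2.82843, -2.00000); octagon support 3.41421 vs apothem 1.2 → ∉ W
#2 (-1, -1, 0, 1): internal (0.41421, 0.00000); octagon support 0.41421 vs apothem 1.2 → ∈ W
#3 (-1, 1, 0, 0): internal (-1.70711, 0.70711); octagon support 1.70711 vs apothem 1.2 → ∉ W
#4 (-2, 3, 0, 1): internal (-3.41421, 2.82843); octagon support 4.41421 vs apothem 1.2 → ∉ W

2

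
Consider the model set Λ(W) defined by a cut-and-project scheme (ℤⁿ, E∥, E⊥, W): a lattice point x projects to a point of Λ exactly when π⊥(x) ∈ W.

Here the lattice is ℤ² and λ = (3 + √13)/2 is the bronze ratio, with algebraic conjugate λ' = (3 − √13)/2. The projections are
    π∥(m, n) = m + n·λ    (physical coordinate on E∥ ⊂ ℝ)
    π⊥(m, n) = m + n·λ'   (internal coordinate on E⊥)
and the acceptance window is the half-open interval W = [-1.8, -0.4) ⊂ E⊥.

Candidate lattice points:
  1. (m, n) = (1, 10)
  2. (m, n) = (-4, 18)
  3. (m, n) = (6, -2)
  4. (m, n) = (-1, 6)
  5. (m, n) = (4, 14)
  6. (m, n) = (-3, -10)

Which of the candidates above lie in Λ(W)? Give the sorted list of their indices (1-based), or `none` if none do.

none

Numerically λ ≈ 3.30278 and λ' = −1/λ ≈ -0.30278.
[1] lift (1,10): star map gives -2.02776; window check -1.8 ≤ -2.02776 < -0.4 is false → out
[2] lift (-4,18): star map gives -9.44996; window check -1.8 ≤ -9.44996 < -0.4 is false → out
[3] lift (6,-2): star map gives 6.60555; window check -1.8 ≤ 6.60555 < -0.4 is false → out
[4] lift (-1,6): star map gives -2.81665; window check -1.8 ≤ -2.81665 < -0.4 is false → out
[5] lift (4,14): star map gives -0.23886; window check -1.8 ≤ -0.23886 < -0.4 is false → out
[6] lift (-3,-10): star map gives 0.02776; window check -1.8 ≤ 0.02776 < -0.4 is false → out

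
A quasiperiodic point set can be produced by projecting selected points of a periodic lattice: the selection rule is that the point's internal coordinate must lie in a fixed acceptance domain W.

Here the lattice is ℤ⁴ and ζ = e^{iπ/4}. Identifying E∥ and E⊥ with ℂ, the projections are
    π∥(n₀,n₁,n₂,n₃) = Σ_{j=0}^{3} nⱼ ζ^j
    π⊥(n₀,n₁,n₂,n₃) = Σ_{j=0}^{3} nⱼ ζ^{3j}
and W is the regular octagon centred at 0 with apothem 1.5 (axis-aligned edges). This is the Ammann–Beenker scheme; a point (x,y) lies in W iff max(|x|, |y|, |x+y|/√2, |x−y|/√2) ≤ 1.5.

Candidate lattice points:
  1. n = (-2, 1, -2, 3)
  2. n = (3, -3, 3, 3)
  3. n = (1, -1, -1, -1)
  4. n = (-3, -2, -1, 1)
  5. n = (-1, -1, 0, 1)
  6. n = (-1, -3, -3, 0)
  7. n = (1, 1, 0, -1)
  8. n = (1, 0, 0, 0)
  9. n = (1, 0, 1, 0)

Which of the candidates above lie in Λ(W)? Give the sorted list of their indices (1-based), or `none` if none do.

Internal map: ζ^{3j} for j=0..3 gives (1,0), (−√2/2,√2/2), (0,−1), (√2/2,√2/2).
candidate 1: n = (-2, 1, -2, 3) → π⊥ ≈ (-0.5858, +4.8284); max(|x|,|y|,|x±y|/√2) = 4.8284 > 1.5 ⇒ ∉ W
candidate 2: n = (3, -3, 3, 3) → π⊥ ≈ (+7.2426, -3.0000); max(|x|,|y|,|x±y|/√2) = 7.2426 > 1.5 ⇒ ∉ W
candidate 3: n = (1, -1, -1, -1) → π⊥ ≈ (+1.0000, -0.4142); max(|x|,|y|,|x±y|/√2) = 1.0000 ≤ 1.5 ⇒ ∈ W
candidate 4: n = (-3, -2, -1, 1) → π⊥ ≈ (-0.8787, +0.2929); max(|x|,|y|,|x±y|/√2) = 0.8787 ≤ 1.5 ⇒ ∈ W
candidate 5: n = (-1, -1, 0, 1) → π⊥ ≈ (+0.4142, +0.0000); max(|x|,|y|,|x±y|/√2) = 0.4142 ≤ 1.5 ⇒ ∈ W
candidate 6: n = (-1, -3, -3, 0) → π⊥ ≈ (+1.1213, +0.8787); max(|x|,|y|,|x±y|/√2) = 1.4142 ≤ 1.5 ⇒ ∈ W
candidate 7: n = (1, 1, 0, -1) → π⊥ ≈ (-0.4142, +0.0000); max(|x|,|y|,|x±y|/√2) = 0.4142 ≤ 1.5 ⇒ ∈ W
candidate 8: n = (1, 0, 0, 0) → π⊥ ≈ (+1.0000, +0.0000); max(|x|,|y|,|x±y|/√2) = 1.0000 ≤ 1.5 ⇒ ∈ W
candidate 9: n = (1, 0, 1, 0) → π⊥ ≈ (+1.0000, -1.0000); max(|x|,|y|,|x±y|/√2) = 1.4142 ≤ 1.5 ⇒ ∈ W

3, 4, 5, 6, 7, 8, 9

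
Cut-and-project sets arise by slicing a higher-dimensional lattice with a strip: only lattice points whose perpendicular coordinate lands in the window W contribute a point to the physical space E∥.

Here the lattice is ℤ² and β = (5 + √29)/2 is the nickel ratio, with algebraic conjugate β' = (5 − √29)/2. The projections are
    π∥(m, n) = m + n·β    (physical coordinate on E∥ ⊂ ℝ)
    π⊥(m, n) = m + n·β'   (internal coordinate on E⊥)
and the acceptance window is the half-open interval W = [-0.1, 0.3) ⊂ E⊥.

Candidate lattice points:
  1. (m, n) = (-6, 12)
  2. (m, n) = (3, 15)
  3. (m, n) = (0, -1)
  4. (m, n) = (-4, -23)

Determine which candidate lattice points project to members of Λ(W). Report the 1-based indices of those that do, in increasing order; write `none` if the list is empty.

β' = (5−√29)/2 ≈ -0.192582.
[1] lift (-6,12): star map gives -8.310989; window check -0.1 ≤ -8.310989 < 0.3 is false → out
[2] lift (3,15): star map gives 0.111264; window check -0.1 ≤ 0.111264 < 0.3 is true → IN Λ
[3] lift (0,-1): star map gives 0.192582; window check -0.1 ≤ 0.192582 < 0.3 is true → IN Λ
[4] lift (-4,-23): star map gives 0.429395; window check -0.1 ≤ 0.429395 < 0.3 is false → out

2, 3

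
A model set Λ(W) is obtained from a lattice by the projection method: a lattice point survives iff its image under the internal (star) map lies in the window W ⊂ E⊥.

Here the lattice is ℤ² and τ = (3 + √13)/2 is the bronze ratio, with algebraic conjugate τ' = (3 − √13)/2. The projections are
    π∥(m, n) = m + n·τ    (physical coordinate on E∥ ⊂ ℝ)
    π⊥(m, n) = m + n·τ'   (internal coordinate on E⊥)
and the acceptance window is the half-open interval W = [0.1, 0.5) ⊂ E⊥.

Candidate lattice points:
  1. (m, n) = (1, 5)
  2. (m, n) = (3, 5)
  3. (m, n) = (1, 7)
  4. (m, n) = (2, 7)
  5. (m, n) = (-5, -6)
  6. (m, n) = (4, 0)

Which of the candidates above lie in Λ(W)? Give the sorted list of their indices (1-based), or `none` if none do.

none

Numerically τ ≈ 3.3028 and τ' = −1/τ ≈ -0.3028.
#1 (1,5): internal coord 1 + (5)·τ' = -0.5139; -0.5139 ∉ [0.1, 0.5) → out
#2 (3,5): internal coord 3 + (5)·τ' = +1.4861; +1.4861 ∉ [0.1, 0.5) → out
#3 (1,7): internal coord 1 + (7)·τ' = -1.1194; -1.1194 ∉ [0.1, 0.5) → out
#4 (2,7): internal coord 2 + (7)·τ' = -0.1194; -0.1194 ∉ [0.1, 0.5) → out
#5 (-5,-6): internal coord -5 + (-6)·τ' = -3.1833; -3.1833 ∉ [0.1, 0.5) → out
#6 (4,0): internal coord 4 + (0)·τ' = +4.0000; +4.0000 ∉ [0.1, 0.5) → out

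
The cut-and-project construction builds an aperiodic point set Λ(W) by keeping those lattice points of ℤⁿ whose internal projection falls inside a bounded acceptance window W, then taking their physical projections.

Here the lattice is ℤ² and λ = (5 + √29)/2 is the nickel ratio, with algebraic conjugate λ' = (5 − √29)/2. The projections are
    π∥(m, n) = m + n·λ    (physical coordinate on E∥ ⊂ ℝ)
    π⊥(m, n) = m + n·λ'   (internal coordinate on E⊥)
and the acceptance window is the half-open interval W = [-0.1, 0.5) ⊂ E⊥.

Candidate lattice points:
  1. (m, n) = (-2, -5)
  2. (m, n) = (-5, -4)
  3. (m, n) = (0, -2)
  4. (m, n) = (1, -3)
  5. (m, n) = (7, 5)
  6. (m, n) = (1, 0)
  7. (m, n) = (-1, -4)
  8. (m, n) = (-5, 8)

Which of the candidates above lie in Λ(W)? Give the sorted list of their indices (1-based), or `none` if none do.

λ' = (5−√29)/2 ≈ -0.192582.
[1] lift (-2,-5): star map gives -1.037088; window check -0.1 ≤ -1.037088 < 0.5 is false → out
[2] lift (-5,-4): star map gives -4.229670; window check -0.1 ≤ -4.229670 < 0.5 is false → out
[3] lift (0,-2): star map gives 0.385165; window check -0.1 ≤ 0.385165 < 0.5 is true → IN Λ
[4] lift (1,-3): star map gives 1.577747; window check -0.1 ≤ 1.577747 < 0.5 is false → out
[5] lift (7,5): star map gives 6.037088; window check -0.1 ≤ 6.037088 < 0.5 is false → out
[6] lift (1,0): star map gives 1.000000; window check -0.1 ≤ 1.000000 < 0.5 is false → out
[7] lift (-1,-4): star map gives -0.229670; window check -0.1 ≤ -0.229670 < 0.5 is false → out
[8] lift (-5,8): star map gives -6.540659; window check -0.1 ≤ -6.540659 < 0.5 is false → out

3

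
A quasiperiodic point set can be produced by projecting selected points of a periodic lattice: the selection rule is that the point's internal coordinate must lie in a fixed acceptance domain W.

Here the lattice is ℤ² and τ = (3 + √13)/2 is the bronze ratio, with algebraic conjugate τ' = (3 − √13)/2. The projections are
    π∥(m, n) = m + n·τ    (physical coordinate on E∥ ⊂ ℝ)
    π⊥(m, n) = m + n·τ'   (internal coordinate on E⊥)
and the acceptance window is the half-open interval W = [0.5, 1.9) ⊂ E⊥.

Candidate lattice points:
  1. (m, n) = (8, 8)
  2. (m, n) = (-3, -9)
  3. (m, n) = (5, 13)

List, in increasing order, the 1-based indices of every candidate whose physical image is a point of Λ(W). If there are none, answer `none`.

Numerically τ ≈ 3.30278 and τ' = −1/τ ≈ -0.30278.
[1] lift (8,8): star map gives 5.57779; window check 0.5 ≤ 5.57779 < 1.9 is false → out
[2] lift (-3,-9): star map gives -0.27502; window check 0.5 ≤ -0.27502 < 1.9 is false → out
[3] lift (5,13): star map gives 1.06392; window check 0.5 ≤ 1.06392 < 1.9 is true → IN Λ

3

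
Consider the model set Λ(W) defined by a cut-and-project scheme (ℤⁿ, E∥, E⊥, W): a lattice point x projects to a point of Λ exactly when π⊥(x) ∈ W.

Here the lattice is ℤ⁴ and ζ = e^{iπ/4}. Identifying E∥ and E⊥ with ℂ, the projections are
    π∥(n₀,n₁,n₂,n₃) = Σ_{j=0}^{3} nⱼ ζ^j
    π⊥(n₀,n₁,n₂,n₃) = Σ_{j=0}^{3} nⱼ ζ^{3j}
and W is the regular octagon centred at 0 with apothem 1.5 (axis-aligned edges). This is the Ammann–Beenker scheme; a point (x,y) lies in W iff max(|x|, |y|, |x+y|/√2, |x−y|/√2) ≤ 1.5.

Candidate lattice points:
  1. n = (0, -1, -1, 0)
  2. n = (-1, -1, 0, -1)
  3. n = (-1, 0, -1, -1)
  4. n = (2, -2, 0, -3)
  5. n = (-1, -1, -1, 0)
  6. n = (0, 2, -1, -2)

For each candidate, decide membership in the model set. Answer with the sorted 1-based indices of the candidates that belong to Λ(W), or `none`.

π⊥(n) = n₀ + n₁ζ³ + n₂ζ⁶ + n₃ζ⁹ where ζ = e^{iπ/4}.
#1 (0, -1, -1, 0): internal (0.70711, 0.29289); octagon support 0.70711 vs apothem 1.5 → ∈ W
#2 (-1, -1, 0, -1): internal (-1.00000, -1.41421); octagon support 1.70711 vs apothem 1.5 → ∉ W
#3 (-1, 0, -1, -1): internal (-1.70711, 0.29289); octagon support 1.70711 vs apothem 1.5 → ∉ W
#4 (2, -2, 0, -3): internal (1.29289, -3.53553); octagon support 3.53553 vs apothem 1.5 → ∉ W
#5 (-1, -1, -1, 0): internal (-0.29289, 0.29289); octagon support 0.41421 vs apothem 1.5 → ∈ W
#6 (0, 2, -1, -2): internal (-2.82843, 1.00000); octagon support 2.82843 vs apothem 1.5 → ∉ W

1, 5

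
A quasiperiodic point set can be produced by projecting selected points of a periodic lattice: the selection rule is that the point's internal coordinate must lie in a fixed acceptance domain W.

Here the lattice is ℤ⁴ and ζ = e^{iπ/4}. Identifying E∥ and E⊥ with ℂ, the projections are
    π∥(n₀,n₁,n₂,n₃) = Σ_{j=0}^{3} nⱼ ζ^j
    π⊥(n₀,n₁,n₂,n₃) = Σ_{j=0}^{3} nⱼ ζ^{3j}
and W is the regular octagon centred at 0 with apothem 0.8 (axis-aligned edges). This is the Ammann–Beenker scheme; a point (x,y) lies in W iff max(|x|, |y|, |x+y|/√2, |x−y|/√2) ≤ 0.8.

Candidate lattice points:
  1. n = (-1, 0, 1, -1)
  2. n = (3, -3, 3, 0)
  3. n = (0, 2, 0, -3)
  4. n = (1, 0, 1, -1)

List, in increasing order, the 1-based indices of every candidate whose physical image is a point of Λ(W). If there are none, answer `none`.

none

With ζ = e^{iπ/4} the internal vectors are ζ^0,ζ^3,ζ^6,ζ^9.
#1 (-1, 0, 1, -1): internal (-1.7071, -1.7071); octagon support 2.4142 vs apothem 0.8 → ∉ W
#2 (3, -3, 3, 0): internal (5.1213, -5.1213); octagon support 7.2426 vs apothem 0.8 → ∉ W
#3 (0, 2, 0, -3): internal (-3.5355, -0.7071); octagon support 3.5355 vs apothem 0.8 → ∉ W
#4 (1, 0, 1, -1): internal (0.2929, -1.7071); octagon support 1.7071 vs apothem 0.8 → ∉ W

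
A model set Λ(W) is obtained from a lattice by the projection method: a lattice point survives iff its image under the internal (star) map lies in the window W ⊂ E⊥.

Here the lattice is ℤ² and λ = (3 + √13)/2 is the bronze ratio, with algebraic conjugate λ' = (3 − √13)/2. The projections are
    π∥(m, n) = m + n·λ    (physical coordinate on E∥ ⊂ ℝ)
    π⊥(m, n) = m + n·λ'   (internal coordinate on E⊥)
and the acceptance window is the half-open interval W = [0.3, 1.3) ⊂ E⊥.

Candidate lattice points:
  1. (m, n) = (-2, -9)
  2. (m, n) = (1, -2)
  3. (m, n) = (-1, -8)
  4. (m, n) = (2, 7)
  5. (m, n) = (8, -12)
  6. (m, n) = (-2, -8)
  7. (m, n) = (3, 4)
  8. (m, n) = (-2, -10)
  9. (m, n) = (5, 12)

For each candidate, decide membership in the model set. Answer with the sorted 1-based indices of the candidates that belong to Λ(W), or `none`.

λ' = (3−√13)/2 ≈ -0.3028.
candidate 1: (m,n)=(-2,-9) → π∥ = -2-9·λ ≈ -31.7250, π⊥ = -2-9·λ' ≈ 0.7250 ∈ [0.3, 1.3) ⇒ IN Λ
candidate 2: (m,n)=(1,-2) → π∥ = 1-2·λ ≈ -5.6056, π⊥ = 1-2·λ' ≈ 1.6056 ∉ [0.3, 1.3) ⇒ out
candidate 3: (m,n)=(-1,-8) → π∥ = -1-8·λ ≈ -27.4222, π⊥ = -1-8·λ' ≈ 1.4222 ∉ [0.3, 1.3) ⇒ out
candidate 4: (m,n)=(2,7) → π∥ = 2+7·λ ≈ 25.1194, π⊥ = 2+7·λ' ≈ -0.1194 ∉ [0.3, 1.3) ⇒ out
candidate 5: (m,n)=(8,-12) → π∥ = 8-12·λ ≈ -31.6333, π⊥ = 8-12·λ' ≈ 11.6333 ∉ [0.3, 1.3) ⇒ out
candidate 6: (m,n)=(-2,-8) → π∥ = -2-8·λ ≈ -28.4222, π⊥ = -2-8·λ' ≈ 0.4222 ∈ [0.3, 1.3) ⇒ IN Λ
candidate 7: (m,n)=(3,4) → π∥ = 3+4·λ ≈ 16.2111, π⊥ = 3+4·λ' ≈ 1.7889 ∉ [0.3, 1.3) ⇒ out
candidate 8: (m,n)=(-2,-10) → π∥ = -2-10·λ ≈ -35.0278, π⊥ = -2-10·λ' ≈ 1.0278 ∈ [0.3, 1.3) ⇒ IN Λ
candidate 9: (m,n)=(5,12) → π∥ = 5+12·λ ≈ 44.6333, π⊥ = 5+12·λ' ≈ 1.3667 ∉ [0.3, 1.3) ⇒ out

1, 6, 8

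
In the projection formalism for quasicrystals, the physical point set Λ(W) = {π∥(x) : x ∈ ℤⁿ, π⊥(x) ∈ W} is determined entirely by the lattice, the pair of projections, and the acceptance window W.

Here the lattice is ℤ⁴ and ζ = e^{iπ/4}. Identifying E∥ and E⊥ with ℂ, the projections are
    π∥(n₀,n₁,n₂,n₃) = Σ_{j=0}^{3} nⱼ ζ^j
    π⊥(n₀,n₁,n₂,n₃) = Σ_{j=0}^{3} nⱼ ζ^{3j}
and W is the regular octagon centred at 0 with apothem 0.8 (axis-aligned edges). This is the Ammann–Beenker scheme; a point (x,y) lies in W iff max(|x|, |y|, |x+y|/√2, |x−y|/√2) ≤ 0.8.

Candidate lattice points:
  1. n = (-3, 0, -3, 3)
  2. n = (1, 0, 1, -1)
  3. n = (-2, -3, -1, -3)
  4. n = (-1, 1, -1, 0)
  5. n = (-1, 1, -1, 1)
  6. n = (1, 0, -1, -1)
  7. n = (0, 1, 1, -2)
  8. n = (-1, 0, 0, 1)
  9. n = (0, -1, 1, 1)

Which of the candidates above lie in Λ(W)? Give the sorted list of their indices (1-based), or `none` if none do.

6, 8

Internal map: ζ^{3j} for j=0..3 gives (1,0), (−√2/2,√2/2), (0,−1), (√2/2,√2/2).
#1 (-3, 0, -3, 3): internal (-0.878680, 5.121320); octagon support 5.121320 vs apothem 0.8 → ∉ W
#2 (1, 0, 1, -1): internal (0.292893, -1.707107); octagon support 1.707107 vs apothem 0.8 → ∉ W
#3 (-2, -3, -1, -3): internal (-2.000000, -3.242641); octagon support 3.707107 vs apothem 0.8 → ∉ W
#4 (-1, 1, -1, 0): internal (-1.707107, 1.707107); octagon support 2.414214 vs apothem 0.8 → ∉ W
#5 (-1, 1, -1, 1): internal (-1.000000, 2.414214); octagon support 2.414214 vs apothem 0.8 → ∉ W
#6 (1, 0, -1, -1): internal (0.292893, 0.292893); octagon support 0.414214 vs apothem 0.8 → ∈ W
#7 (0, 1, 1, -2): internal (-2.121320, -1.707107); octagon support 2.707107 vs apothem 0.8 → ∉ W
#8 (-1, 0, 0, 1): internal (-0.292893, 0.707107); octagon support 0.707107 vs apothem 0.8 → ∈ W
#9 (0, -1, 1, 1): internal (1.414214, -1.000000); octagon support 1.707107 vs apothem 0.8 → ∉ W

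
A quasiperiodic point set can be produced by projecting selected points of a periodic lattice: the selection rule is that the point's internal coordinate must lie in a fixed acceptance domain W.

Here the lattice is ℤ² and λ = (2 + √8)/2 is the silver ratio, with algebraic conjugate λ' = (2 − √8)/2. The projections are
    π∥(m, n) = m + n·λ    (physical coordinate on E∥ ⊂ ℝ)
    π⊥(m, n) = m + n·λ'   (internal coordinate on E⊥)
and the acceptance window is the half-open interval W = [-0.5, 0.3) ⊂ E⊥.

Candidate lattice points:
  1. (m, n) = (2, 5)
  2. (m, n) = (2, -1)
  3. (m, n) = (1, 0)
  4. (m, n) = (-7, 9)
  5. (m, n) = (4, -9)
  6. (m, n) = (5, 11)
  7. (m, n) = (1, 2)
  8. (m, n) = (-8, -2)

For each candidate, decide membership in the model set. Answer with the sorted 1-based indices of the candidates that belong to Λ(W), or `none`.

Compute λ' = (2−√8)/2 = -0.41421, so π⊥(m,n) = m -0.41421·n.
[1] lift (2,5): star map gives -0.07107; window check -0.5 ≤ -0.07107 < 0.3 is true → IN Λ
[2] lift (2,-1): star map gives 2.41421; window check -0.5 ≤ 2.41421 < 0.3 is false → out
[3] lift (1,0): star map gives 1.00000; window check -0.5 ≤ 1.00000 < 0.3 is false → out
[4] lift (-7,9): star map gives -10.72792; window check -0.5 ≤ -10.72792 < 0.3 is false → out
[5] lift (4,-9): star map gives 7.72792; window check -0.5 ≤ 7.72792 < 0.3 is false → out
[6] lift (5,11): star map gives 0.44365; window check -0.5 ≤ 0.44365 < 0.3 is false → out
[7] lift (1,2): star map gives 0.17157; window check -0.5 ≤ 0.17157 < 0.3 is true → IN Λ
[8] lift (-8,-2): star map gives -7.17157; window check -0.5 ≤ -7.17157 < 0.3 is false → out

1, 7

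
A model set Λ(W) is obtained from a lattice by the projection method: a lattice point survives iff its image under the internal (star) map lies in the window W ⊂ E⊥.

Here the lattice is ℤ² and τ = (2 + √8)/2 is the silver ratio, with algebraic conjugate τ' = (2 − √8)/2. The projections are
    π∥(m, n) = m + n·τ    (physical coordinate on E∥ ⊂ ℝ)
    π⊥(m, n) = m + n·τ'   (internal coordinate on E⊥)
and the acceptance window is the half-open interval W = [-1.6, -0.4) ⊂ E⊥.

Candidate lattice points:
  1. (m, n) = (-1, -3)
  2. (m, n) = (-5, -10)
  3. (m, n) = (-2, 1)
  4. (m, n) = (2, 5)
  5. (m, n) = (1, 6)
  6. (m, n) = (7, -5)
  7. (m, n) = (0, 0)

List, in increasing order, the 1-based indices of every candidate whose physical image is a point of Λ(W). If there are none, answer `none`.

2, 5

Compute τ' = (2−√8)/2 = -0.414214, so π⊥(m,n) = m -0.414214·n.
[1] lift (-1,-3): star map gives 0.242641; window check -1.6 ≤ 0.242641 < -0.4 is false → out
[2] lift (-5,-10): star map gives -0.857864; window check -1.6 ≤ -0.857864 < -0.4 is true → IN Λ
[3] lift (-2,1): star map gives -2.414214; window check -1.6 ≤ -2.414214 < -0.4 is false → out
[4] lift (2,5): star map gives -0.071068; window check -1.6 ≤ -0.071068 < -0.4 is false → out
[5] lift (1,6): star map gives -1.485281; window check -1.6 ≤ -1.485281 < -0.4 is true → IN Λ
[6] lift (7,-5): star map gives 9.071068; window check -1.6 ≤ 9.071068 < -0.4 is false → out
[7] lift (0,0): star map gives 0.000000; window check -1.6 ≤ 0.000000 < -0.4 is false → out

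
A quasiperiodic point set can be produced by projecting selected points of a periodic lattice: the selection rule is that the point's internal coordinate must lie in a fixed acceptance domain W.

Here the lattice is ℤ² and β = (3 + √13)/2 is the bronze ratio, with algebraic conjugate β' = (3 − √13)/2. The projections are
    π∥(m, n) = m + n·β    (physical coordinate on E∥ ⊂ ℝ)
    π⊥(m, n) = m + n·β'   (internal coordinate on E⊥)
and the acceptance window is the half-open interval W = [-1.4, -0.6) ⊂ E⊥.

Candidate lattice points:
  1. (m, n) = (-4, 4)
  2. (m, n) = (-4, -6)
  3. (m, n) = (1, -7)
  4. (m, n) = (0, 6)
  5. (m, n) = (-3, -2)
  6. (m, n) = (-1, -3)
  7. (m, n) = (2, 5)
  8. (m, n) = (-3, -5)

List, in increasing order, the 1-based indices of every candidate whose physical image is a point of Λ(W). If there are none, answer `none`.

β' = (3−√13)/2 ≈ -0.30278.
candidate 1: (m,n)=(-4,4) → π∥ = -4+4·β ≈ 9.21110, π⊥ = -4+4·β' ≈ -5.21110 ∉ [-1.4, -0.6) ⇒ out
candidate 2: (m,n)=(-4,-6) → π∥ = -4-6·β ≈ -23.81665, π⊥ = -4-6·β' ≈ -2.18335 ∉ [-1.4, -0.6) ⇒ out
candidate 3: (m,n)=(1,-7) → π∥ = 1-7·β ≈ -22.11943, π⊥ = 1-7·β' ≈ 3.11943 ∉ [-1.4, -0.6) ⇒ out
candidate 4: (m,n)=(0,6) → π∥ = 0+6·β ≈ 19.81665, π⊥ = 0+6·β' ≈ -1.81665 ∉ [-1.4, -0.6) ⇒ out
candidate 5: (m,n)=(-3,-2) → π∥ = -3-2·β ≈ -9.60555, π⊥ = -3-2·β' ≈ -2.39445 ∉ [-1.4, -0.6) ⇒ out
candidate 6: (m,n)=(-1,-3) → π∥ = -1-3·β ≈ -10.90833, π⊥ = -1-3·β' ≈ -0.09167 ∉ [-1.4, -0.6) ⇒ out
candidate 7: (m,n)=(2,5) → π∥ = 2+5·β ≈ 18.51388, π⊥ = 2+5·β' ≈ 0.48612 ∉ [-1.4, -0.6) ⇒ out
candidate 8: (m,n)=(-3,-5) → π∥ = -3-5·β ≈ -19.51388, π⊥ = -3-5·β' ≈ -1.48612 ∉ [-1.4, -0.6) ⇒ out

none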